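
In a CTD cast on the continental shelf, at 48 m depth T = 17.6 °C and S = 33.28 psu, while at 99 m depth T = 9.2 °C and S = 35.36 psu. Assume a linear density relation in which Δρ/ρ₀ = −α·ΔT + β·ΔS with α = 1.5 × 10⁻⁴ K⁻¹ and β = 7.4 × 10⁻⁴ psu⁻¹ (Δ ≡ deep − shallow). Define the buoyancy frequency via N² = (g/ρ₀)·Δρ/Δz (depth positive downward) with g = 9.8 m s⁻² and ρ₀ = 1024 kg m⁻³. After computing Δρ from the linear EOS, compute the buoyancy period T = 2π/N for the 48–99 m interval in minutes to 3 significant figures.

4.52 min

ΔT = -8.4 K, ΔS = +2.08 psu (deep − shallow).
Δρ/ρ₀ = −αΔT + βΔS = 1.26 × 10⁻³ + 1.5392 × 10⁻³ = 2.7992 × 10⁻³, so Δρ ≈ 2.866 kg m⁻³.
N² = (g/ρ₀)·Δρ/Δz = g·(Δρ/ρ₀)/Δz = 9.8 × 2.7992 × 10⁻³ / 51 = 5.3789 × 10⁻⁴ s⁻².
N = √(5.3789 × 10⁻⁴) = 0.023192 rad s⁻¹ → T = 2π/N = 270.92 s = 4.5153 min ≈ 4.52 min.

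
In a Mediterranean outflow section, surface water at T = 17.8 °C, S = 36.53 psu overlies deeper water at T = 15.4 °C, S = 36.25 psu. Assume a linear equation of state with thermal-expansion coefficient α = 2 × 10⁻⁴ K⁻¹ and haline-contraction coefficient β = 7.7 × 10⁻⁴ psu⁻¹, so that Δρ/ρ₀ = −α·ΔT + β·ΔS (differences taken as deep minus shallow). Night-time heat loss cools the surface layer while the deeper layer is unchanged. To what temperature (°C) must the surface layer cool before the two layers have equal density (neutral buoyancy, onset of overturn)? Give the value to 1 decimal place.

Neutral buoyancy requires Δρ = 0, i.e. −α(T_deep − T_surf′) + β(S_deep − S_surf) = 0.
T_surf′ = T_deep − (β/α)·ΔS = 15.4 − (7.7 × 10⁻⁴/2 × 10⁻⁴)·(-0.28) = 16.478 °C.
Cooling required: 17.8 − (16.478) = 1.322 °C.

16.5 °C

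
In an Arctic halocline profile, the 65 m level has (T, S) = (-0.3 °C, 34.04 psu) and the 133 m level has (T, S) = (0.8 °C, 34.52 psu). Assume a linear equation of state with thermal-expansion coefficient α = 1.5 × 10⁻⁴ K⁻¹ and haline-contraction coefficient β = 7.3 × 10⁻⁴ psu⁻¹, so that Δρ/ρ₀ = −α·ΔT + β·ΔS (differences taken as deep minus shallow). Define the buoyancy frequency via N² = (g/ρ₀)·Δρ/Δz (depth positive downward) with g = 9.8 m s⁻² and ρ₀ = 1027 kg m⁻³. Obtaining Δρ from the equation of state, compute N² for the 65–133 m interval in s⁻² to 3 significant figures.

2.67 × 10⁻⁵ s⁻²

ΔT = +1.1 K, ΔS = +0.48 psu (deep − shallow).
Δρ/ρ₀ = −αΔT + βΔS = -1.65 × 10⁻⁴ + 3.504 × 10⁻⁴ = 1.854 × 10⁻⁴, so Δρ ≈ 0.1904 kg m⁻³.
N² = (g/ρ₀)·Δρ/Δz = g·(Δρ/ρ₀)/Δz = 9.8 × 1.854 × 10⁻⁴ / 68 = 2.6719 × 10⁻⁵ s⁻² ≈ 2.67 × 10⁻⁵ s⁻².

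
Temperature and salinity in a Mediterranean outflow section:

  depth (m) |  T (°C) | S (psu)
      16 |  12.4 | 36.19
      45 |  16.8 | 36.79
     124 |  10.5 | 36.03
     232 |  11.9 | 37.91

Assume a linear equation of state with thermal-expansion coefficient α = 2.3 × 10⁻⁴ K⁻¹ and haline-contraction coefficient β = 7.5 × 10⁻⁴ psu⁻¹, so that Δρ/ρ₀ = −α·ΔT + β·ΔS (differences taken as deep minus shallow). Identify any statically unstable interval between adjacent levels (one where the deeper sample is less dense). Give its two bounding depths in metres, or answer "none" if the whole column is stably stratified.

Evaluate Δρ/ρ₀ = −αΔT + βΔS across each adjacent pair:
  16–45 m: −αΔT+βΔS = −(2.3 × 10⁻⁴)(+4.4)+(7.5 × 10⁻⁴)(+0.60) = -5.6 × 10⁻⁴ → UNSTABLE
  45–124 m: −αΔT+βΔS = −(2.3 × 10⁻⁴)(-6.3)+(7.5 × 10⁻⁴)(-0.76) = 8.8 × 10⁻⁴ → stable
  124–232 m: −αΔT+βΔS = −(2.3 × 10⁻⁴)(+1.4)+(7.5 × 10⁻⁴)(+1.88) = 1.1 × 10⁻³ → stable
The 16–45 m interval has Δρ < 0: lighter water underlies denser water.

16–45 m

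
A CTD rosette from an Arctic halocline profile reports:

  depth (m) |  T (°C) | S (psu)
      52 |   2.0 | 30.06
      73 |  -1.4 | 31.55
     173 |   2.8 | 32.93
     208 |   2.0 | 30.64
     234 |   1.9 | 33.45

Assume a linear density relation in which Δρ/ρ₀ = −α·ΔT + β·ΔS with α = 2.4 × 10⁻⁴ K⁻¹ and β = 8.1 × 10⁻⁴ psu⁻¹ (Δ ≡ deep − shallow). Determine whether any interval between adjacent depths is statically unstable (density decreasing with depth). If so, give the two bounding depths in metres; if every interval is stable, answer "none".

Evaluate Δρ/ρ₀ = −αΔT + βΔS across each adjacent pair:
  52–73 m: −αΔT+βΔS = −(2.4 × 10⁻⁴)(-3.4)+(8.1 × 10⁻⁴)(+1.49) = 2.0 × 10⁻³ → stable
  73–173 m: −αΔT+βΔS = −(2.4 × 10⁻⁴)(+4.2)+(8.1 × 10⁻⁴)(+1.38) = 1.1 × 10⁻⁴ → stable
  173–208 m: −αΔT+βΔS = −(2.4 × 10⁻⁴)(-0.8)+(8.1 × 10⁻⁴)(-2.29) = -1.7 × 10⁻³ → UNSTABLE
  208–234 m: −αΔT+βΔS = −(2.4 × 10⁻⁴)(-0.1)+(8.1 × 10⁻⁴)(+2.81) = 2.3 × 10⁻³ → stable
The 173–208 m interval has Δρ < 0: lighter water underlies denser water.

173–208 m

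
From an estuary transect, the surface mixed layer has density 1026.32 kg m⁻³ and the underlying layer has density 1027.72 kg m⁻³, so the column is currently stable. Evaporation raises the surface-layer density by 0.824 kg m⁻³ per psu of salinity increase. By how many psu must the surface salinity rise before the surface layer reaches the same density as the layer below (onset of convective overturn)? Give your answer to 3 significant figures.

Density deficit of the surface layer: 1027.72 − 1026.32 = 1.4 kg m⁻³.
Required change = 1.4 / 0.824 = 1.70 psu.

1.70 psu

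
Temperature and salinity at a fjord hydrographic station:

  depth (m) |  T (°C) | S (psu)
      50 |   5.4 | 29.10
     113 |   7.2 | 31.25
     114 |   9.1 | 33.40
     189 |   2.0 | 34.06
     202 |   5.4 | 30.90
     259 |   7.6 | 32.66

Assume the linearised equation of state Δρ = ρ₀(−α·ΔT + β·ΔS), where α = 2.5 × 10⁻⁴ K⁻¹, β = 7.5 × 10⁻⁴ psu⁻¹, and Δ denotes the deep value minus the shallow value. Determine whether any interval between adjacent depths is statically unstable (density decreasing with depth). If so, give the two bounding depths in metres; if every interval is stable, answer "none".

Evaluate Δρ/ρ₀ = −αΔT + βΔS across each adjacent pair:
  50–113 m: −αΔT+βΔS = −(2.5 × 10⁻⁴)(+1.8)+(7.5 × 10⁻⁴)(+2.15) = 1.2 × 10⁻³ → stable
  113–114 m: −αΔT+βΔS = −(2.5 × 10⁻⁴)(+1.9)+(7.5 × 10⁻⁴)(+2.15) = 1.1 × 10⁻³ → stable
  114–189 m: −αΔT+βΔS = −(2.5 × 10⁻⁴)(-7.1)+(7.5 × 10⁻⁴)(+0.66) = 2.3 × 10⁻³ → stable
  189–202 m: −αΔT+βΔS = −(2.5 × 10⁻⁴)(+3.4)+(7.5 × 10⁻⁴)(-3.16) = -3.2 × 10⁻³ → UNSTABLE
  202–259 m: −αΔT+βΔS = −(2.5 × 10⁻⁴)(+2.2)+(7.5 × 10⁻⁴)(+1.76) = 7.7 × 10⁻⁴ → stable
The 189–202 m interval has Δρ < 0: lighter water underlies denser water.

189–202 m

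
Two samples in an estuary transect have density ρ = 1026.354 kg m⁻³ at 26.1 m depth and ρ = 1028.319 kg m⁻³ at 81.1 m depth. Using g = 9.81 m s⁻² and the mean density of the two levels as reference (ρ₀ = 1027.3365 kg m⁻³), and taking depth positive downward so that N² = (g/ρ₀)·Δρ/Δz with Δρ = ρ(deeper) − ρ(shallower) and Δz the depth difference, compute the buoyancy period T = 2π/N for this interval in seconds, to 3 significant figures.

Δρ = 1028.319 − 1026.354 = 1.965 kg m⁻³ over Δz = 81.1 − 26.1 = 55 m.
N² = (9.81/1027.3365) × (1.965/55) = 3.4116 × 10⁻⁴ s⁻².
N = √(3.4116 × 10⁻⁴) = 0.018471 rad s⁻¹, so T = 2π/N = 340.16 s ≈ 340 s.

340 s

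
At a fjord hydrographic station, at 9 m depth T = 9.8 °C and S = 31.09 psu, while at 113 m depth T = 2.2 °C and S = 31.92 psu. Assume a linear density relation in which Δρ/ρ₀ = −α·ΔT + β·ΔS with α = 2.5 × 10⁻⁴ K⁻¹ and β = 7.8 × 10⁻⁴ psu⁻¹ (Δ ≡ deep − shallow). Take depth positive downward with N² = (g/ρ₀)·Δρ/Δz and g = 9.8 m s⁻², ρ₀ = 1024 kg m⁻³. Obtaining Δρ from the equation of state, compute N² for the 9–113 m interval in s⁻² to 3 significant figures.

ΔT = -7.6 K, ΔS = +0.83 psu (deep − shallow).
Δρ/ρ₀ = −αΔT + βΔS = 1.90 × 10⁻³ + 6.474 × 10⁻⁴ = 2.5474 × 10⁻³, so Δρ ≈ 2.609 kg m⁻³.
N² = (g/ρ₀)·Δρ/Δz = g·(Δρ/ρ₀)/Δz = 9.8 × 2.5474 × 10⁻³ / 104 = 2.4004 × 10⁻⁴ s⁻² ≈ 2.40 × 10⁻⁴ s⁻².

2.40 × 10⁻⁴ s⁻²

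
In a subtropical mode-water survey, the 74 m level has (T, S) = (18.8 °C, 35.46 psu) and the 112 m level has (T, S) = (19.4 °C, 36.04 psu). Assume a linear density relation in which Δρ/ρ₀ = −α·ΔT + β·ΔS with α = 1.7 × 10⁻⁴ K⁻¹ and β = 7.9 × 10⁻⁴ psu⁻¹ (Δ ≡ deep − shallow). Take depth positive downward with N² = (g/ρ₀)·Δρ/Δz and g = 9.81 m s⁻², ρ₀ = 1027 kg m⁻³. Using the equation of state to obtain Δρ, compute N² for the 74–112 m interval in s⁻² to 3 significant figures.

ΔT = +0.6 K, ΔS = +0.58 psu (deep − shallow).
Δρ/ρ₀ = −αΔT + βΔS = -1.02 × 10⁻⁴ + 4.582 × 10⁻⁴ = 3.562 × 10⁻⁴, so Δρ ≈ 0.3658 kg m⁻³.
N² = (g/ρ₀)·Δρ/Δz = g·(Δρ/ρ₀)/Δz = 9.81 × 3.562 × 10⁻⁴ / 38 = 9.1956 × 10⁻⁵ s⁻² ≈ 9.20 × 10⁻⁵ s⁻².

9.20 × 10⁻⁵ s⁻²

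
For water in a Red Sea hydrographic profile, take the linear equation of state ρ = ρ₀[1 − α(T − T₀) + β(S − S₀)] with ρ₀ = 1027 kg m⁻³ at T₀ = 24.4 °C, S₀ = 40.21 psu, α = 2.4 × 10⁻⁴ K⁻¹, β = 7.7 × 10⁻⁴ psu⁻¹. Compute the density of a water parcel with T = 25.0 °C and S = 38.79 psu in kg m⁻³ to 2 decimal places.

T − T₀ = +0.6 K, S − S₀ = -1.42 psu.
Bracket = 1 − α·(+0.6) + β·(-1.42) = 1 + (-1.2374 × 10⁻³) = 0.9987626.
ρ = 1027 × 0.9987626 = 1025.73 kg m⁻³.

1025.73 kg m⁻³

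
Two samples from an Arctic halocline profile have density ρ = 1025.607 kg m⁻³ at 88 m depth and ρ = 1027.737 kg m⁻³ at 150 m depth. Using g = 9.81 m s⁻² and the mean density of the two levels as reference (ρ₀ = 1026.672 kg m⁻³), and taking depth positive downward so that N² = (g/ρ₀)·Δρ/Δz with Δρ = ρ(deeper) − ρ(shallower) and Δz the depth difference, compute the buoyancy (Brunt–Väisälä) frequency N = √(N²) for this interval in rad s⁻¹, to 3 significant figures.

0.0181 rad s⁻¹

Δρ = 1027.737 − 1025.607 = 2.130 kg m⁻³ over Δz = 150 − 88 = 62 m.
N² = (9.81/1026.672) × (2.130/62) = 3.2827 × 10⁻⁴ s⁻².
N = √(3.2827 × 10⁻⁴) = 0.018118 rad s⁻¹ ≈ 0.0181 rad s⁻¹.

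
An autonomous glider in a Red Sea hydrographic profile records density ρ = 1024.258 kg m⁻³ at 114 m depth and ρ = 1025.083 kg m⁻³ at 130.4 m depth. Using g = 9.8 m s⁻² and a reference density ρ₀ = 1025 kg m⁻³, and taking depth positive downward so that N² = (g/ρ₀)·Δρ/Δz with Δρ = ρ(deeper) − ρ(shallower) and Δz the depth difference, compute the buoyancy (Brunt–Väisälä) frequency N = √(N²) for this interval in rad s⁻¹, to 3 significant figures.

0.0219 rad s⁻¹

Δρ = 1025.083 − 1024.258 = 0.825 kg m⁻³ over Δz = 130.4 − 114 = 16.4 m.
N² = (9.8/1025) × (0.825/16.4) = 4.8096 × 10⁻⁴ s⁻².
N = √(4.8096 × 10⁻⁴) = 0.021931 rad s⁻¹ ≈ 0.0219 rad s⁻¹.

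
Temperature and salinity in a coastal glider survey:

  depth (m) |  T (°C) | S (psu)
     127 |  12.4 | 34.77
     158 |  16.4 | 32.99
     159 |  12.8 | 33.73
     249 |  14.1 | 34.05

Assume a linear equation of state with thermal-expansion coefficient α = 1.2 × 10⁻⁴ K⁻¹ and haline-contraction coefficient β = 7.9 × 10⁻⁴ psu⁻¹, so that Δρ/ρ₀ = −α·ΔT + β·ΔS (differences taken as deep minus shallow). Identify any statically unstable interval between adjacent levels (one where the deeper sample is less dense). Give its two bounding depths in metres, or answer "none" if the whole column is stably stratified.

Evaluate Δρ/ρ₀ = −αΔT + βΔS across each adjacent pair:
  127–158 m: −αΔT+βΔS = −(1.2 × 10⁻⁴)(+4.0)+(7.9 × 10⁻⁴)(-1.78) = -1.9 × 10⁻³ → UNSTABLE
  158–159 m: −αΔT+βΔS = −(1.2 × 10⁻⁴)(-3.6)+(7.9 × 10⁻⁴)(+0.74) = 1.0 × 10⁻³ → stable
  159–249 m: −αΔT+βΔS = −(1.2 × 10⁻⁴)(+1.3)+(7.9 × 10⁻⁴)(+0.32) = 9.7 × 10⁻⁵ → stable
The 127–158 m interval has Δρ < 0: lighter water underlies denser water.

127–158 m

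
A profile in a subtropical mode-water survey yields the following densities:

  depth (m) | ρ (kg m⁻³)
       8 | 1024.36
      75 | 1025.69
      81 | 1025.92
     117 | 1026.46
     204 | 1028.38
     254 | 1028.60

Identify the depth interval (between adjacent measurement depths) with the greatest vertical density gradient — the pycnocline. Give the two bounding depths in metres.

Compute the density gradient over each adjacent pair:
  8–75 m: Δρ/Δz = 1.33/67 = 0.020 kg m⁻⁴
  75–81 m: Δρ/Δz = 0.23/6 = 0.038 kg m⁻⁴
  81–117 m: Δρ/Δz = 0.54/36 = 0.015 kg m⁻⁴
  117–204 m: Δρ/Δz = 1.92/87 = 0.022 kg m⁻⁴
  204–254 m: Δρ/Δz = 0.22/50 = 4.4 × 10⁻³ kg m⁻⁴
The largest gradient is in the 75–81 m interval — the pycnocline.

75–81 m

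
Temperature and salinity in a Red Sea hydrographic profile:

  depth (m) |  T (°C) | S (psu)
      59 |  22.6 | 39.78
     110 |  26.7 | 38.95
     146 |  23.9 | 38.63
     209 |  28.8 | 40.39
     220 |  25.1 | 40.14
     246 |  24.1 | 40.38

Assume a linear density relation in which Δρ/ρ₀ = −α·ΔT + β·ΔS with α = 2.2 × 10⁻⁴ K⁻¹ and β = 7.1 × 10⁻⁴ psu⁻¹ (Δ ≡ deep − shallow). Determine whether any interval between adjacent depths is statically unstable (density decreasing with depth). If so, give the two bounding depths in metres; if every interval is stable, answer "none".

59–110 m

Evaluate Δρ/ρ₀ = −αΔT + βΔS across each adjacent pair:
  59–110 m: −αΔT+βΔS = −(2.2 × 10⁻⁴)(+4.1)+(7.1 × 10⁻⁴)(-0.83) = -1.5 × 10⁻³ → UNSTABLE
  110–146 m: −αΔT+βΔS = −(2.2 × 10⁻⁴)(-2.8)+(7.1 × 10⁻⁴)(-0.32) = 3.9 × 10⁻⁴ → stable
  146–209 m: −αΔT+βΔS = −(2.2 × 10⁻⁴)(+4.9)+(7.1 × 10⁻⁴)(+1.76) = 1.7 × 10⁻⁴ → stable
  209–220 m: −αΔT+βΔS = −(2.2 × 10⁻⁴)(-3.7)+(7.1 × 10⁻⁴)(-0.25) = 6.4 × 10⁻⁴ → stable
  220–246 m: −αΔT+βΔS = −(2.2 × 10⁻⁴)(-1.0)+(7.1 × 10⁻⁴)(+0.24) = 3.9 × 10⁻⁴ → stable
The 59–110 m interval has Δρ < 0: lighter water underlies denser water.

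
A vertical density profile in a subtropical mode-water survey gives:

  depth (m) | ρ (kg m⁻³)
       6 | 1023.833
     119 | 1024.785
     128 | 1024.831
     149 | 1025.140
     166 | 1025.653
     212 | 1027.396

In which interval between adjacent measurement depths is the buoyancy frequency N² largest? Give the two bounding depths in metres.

Compute the density gradient over each adjacent pair:
  6–119 m: Δρ/Δz = 0.952/113 = 8.4 × 10⁻³ kg m⁻⁴
  119–128 m: Δρ/Δz = 0.046/9 = 5.1 × 10⁻³ kg m⁻⁴
  128–149 m: Δρ/Δz = 0.309/21 = 0.015 kg m⁻⁴
  149–166 m: Δρ/Δz = 0.513/17 = 0.030 kg m⁻⁴
  166–212 m: Δρ/Δz = 1.743/46 = 0.038 kg m⁻⁴
The largest gradient is in the 166–212 m interval — the pycnocline.

166–212 m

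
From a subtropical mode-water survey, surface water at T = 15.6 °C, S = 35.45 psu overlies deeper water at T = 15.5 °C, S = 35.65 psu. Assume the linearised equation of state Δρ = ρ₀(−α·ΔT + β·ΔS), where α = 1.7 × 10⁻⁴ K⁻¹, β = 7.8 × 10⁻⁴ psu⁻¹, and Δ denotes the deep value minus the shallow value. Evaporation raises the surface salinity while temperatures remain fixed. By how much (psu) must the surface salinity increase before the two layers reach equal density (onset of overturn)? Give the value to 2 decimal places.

0.22 psu

Neutral buoyancy requires −α(T_deep − T_surf) + β(S_deep − S_surf′) = 0.
S_surf′ = S_deep − (α/β)·ΔT = 35.65 − (1.7 × 10⁻⁴/7.8 × 10⁻⁴)·(-0.1) = 35.6718 psu.
Increase required: 35.6718 − 35.45 = 0.2218 psu.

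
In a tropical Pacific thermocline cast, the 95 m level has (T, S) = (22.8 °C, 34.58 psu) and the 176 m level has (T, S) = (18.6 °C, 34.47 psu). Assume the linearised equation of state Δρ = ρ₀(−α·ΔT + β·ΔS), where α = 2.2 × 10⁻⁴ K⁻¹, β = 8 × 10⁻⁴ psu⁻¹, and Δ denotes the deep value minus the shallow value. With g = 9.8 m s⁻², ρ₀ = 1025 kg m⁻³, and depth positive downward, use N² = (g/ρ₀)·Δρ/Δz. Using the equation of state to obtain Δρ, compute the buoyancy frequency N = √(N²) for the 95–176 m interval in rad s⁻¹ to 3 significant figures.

ΔT = -4.2 K, ΔS = -0.11 psu (deep − shallow).
Δρ/ρ₀ = −αΔT + βΔS = 9.24 × 10⁻⁴ − 8.80 × 10⁻⁵ = 8.36 × 10⁻⁴, so Δρ ≈ 0.8569 kg m⁻³.
N² = (g/ρ₀)·Δρ/Δz = g·(Δρ/ρ₀)/Δz = 9.8 × 8.36 × 10⁻⁴ / 81 = 1.0115 × 10⁻⁴ s⁻².
N = √(1.0115 × 10⁻⁴) = 0.010057 rad s⁻¹ ≈ 0.0101 rad s⁻¹.

0.0101 rad s⁻¹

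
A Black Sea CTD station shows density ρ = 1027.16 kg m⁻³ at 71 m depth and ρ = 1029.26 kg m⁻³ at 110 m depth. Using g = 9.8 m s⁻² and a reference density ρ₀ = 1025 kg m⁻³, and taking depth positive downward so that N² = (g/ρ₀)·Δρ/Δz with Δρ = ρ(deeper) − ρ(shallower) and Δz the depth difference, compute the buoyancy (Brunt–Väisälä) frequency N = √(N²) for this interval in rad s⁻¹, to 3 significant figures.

Δρ = 1029.26 − 1027.16 = 2.10 kg m⁻³ over Δz = 110 − 71 = 39 m.
N² = (9.8/1025) × (2.10/39) = 5.1482 × 10⁻⁴ s⁻².
N = √(5.1482 × 10⁻⁴) = 0.022690 rad s⁻¹ ≈ 0.0227 rad s⁻¹.
Since Δρ > 0 the layer is stably stratified.

0.0227 rad s⁻¹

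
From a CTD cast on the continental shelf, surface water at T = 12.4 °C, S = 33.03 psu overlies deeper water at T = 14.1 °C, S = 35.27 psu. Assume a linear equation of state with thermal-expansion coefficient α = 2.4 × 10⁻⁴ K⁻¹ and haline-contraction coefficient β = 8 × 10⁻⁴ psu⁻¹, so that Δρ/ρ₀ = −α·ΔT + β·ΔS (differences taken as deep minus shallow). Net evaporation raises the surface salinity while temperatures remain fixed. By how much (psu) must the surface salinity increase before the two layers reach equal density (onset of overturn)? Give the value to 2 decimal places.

Neutral buoyancy requires −α(T_deep − T_surf) + β(S_deep − S_surf′) = 0.
S_surf′ = S_deep − (α/β)·ΔT = 35.27 − (2.4 × 10⁻⁴/8 × 10⁻⁴)·(+1.7) = 34.7600 psu.
Increase required: 34.7600 − 33.03 = 1.7300 psu.

1.73 psu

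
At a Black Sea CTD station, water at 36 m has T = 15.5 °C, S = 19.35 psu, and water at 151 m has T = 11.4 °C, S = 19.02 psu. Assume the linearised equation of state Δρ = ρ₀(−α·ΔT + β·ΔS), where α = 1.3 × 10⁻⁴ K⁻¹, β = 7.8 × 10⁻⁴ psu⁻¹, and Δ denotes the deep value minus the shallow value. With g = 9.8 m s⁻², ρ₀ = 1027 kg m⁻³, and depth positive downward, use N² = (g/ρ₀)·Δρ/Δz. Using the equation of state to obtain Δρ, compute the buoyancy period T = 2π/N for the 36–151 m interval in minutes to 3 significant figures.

ΔT = -4.1 K, ΔS = -0.33 psu (deep − shallow).
Δρ/ρ₀ = −αΔT + βΔS = 5.33 × 10⁻⁴ − 2.574 × 10⁻⁴ = 2.756 × 10⁻⁴, so Δρ ≈ 0.2830 kg m⁻³.
N² = (g/ρ₀)·Δρ/Δz = g·(Δρ/ρ₀)/Δz = 9.8 × 2.756 × 10⁻⁴ / 115 = 2.3486 × 10⁻⁵ s⁻².
N = √(2.3486 × 10⁻⁵) = 4.8462 × 10⁻³ rad s⁻¹ → T = 2π/N = 1.2965 × 10³ s = 21.608 min ≈ 21.6 min.

21.6 min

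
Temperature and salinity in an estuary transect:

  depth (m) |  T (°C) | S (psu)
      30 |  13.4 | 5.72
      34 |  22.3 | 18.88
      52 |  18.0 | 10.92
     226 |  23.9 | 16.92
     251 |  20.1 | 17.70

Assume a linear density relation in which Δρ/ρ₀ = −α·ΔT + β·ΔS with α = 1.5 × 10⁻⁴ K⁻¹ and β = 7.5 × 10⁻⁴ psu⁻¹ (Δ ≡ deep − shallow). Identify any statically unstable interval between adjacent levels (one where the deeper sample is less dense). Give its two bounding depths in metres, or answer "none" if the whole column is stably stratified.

34–52 m

Evaluate Δρ/ρ₀ = −αΔT + βΔS across each adjacent pair:
  30–34 m: −αΔT+βΔS = −(1.5 × 10⁻⁴)(+8.9)+(7.5 × 10⁻⁴)(+13.16) = 8.5 × 10⁻³ → stable
  34–52 m: −αΔT+βΔS = −(1.5 × 10⁻⁴)(-4.3)+(7.5 × 10⁻⁴)(-7.96) = -5.3 × 10⁻³ → UNSTABLE
  52–226 m: −αΔT+βΔS = −(1.5 × 10⁻⁴)(+5.9)+(7.5 × 10⁻⁴)(+6.00) = 3.6 × 10⁻³ → stable
  226–251 m: −αΔT+βΔS = −(1.5 × 10⁻⁴)(-3.8)+(7.5 × 10⁻⁴)(+0.78) = 1.2 × 10⁻³ → stable
The 34–52 m interval has Δρ < 0: lighter water underlies denser water.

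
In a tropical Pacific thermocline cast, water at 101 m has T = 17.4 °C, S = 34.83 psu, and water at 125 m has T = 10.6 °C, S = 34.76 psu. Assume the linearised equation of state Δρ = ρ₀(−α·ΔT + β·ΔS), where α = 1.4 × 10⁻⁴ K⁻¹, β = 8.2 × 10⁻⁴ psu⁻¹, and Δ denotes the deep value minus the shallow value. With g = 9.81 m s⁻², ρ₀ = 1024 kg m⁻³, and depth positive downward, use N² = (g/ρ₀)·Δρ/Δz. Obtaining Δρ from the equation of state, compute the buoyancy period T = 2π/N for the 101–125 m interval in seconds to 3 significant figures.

329 s

ΔT = -6.8 K, ΔS = -0.07 psu (deep − shallow).
Δρ/ρ₀ = −αΔT + βΔS = 9.52 × 10⁻⁴ − 5.74 × 10⁻⁵ = 8.946 × 10⁻⁴, so Δρ ≈ 0.9161 kg m⁻³.
N² = (g/ρ₀)·Δρ/Δz = g·(Δρ/ρ₀)/Δz = 9.81 × 8.946 × 10⁻⁴ / 24 = 3.6567 × 10⁻⁴ s⁻².
N = √(3.6567 × 10⁻⁴) = 0.019122 rad s⁻¹ → T = 2π/N = 328.58 s ≈ 329 s.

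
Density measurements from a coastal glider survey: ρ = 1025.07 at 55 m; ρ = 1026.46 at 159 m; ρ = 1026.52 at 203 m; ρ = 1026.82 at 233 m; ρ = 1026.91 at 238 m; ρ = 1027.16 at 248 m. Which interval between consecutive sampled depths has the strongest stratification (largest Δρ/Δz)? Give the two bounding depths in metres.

238–248 m

Compute the density gradient over each adjacent pair:
  55–159 m: Δρ/Δz = 1.39/104 = 0.013 kg m⁻⁴
  159–203 m: Δρ/Δz = 0.06/44 = 1.4 × 10⁻³ kg m⁻⁴
  203–233 m: Δρ/Δz = 0.30/30 = 0.010 kg m⁻⁴
  233–238 m: Δρ/Δz = 0.09/5 = 0.018 kg m⁻⁴
  238–248 m: Δρ/Δz = 0.25/10 = 0.025 kg m⁻⁴
The largest gradient is in the 238–248 m interval — the pycnocline.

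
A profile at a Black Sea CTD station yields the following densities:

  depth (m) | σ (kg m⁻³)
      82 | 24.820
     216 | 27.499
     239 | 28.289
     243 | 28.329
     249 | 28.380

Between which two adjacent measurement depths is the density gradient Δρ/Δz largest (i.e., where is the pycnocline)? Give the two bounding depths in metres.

216–239 m

Compute the density gradient over each adjacent pair:
  82–216 m: Δρ/Δz = 2.679/134 = 0.020 kg m⁻⁴
  216–239 m: Δρ/Δz = 0.790/23 = 0.034 kg m⁻⁴
  239–243 m: Δρ/Δz = 0.040/4 = 0.010 kg m⁻⁴
  243–249 m: Δρ/Δz = 0.051/6 = 8.5 × 10⁻³ kg m⁻⁴
The largest gradient is in the 216–239 m interval — the pycnocline.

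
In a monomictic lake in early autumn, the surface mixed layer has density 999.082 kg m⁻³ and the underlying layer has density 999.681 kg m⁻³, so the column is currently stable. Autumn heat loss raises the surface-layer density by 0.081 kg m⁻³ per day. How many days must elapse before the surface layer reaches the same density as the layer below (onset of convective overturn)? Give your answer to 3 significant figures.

7.40 days

Density deficit of the surface layer: 999.681 − 999.082 = 0.599 kg m⁻³.
Required change = 0.599 / 0.081 = 7.40 days.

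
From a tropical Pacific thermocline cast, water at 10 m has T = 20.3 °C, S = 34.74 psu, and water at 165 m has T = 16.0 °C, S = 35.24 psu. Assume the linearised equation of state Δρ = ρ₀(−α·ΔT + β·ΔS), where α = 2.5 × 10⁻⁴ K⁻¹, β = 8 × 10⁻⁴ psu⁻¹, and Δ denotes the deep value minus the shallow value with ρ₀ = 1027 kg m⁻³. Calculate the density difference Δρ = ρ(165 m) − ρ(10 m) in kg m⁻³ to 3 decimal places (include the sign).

ΔT = -4.3 K, ΔS = +0.50 psu (deep − shallow).
Δρ/ρ₀ = −(2.5 × 10⁻⁴)(-4.3) + (8 × 10⁻⁴)(+0.50) = 1.475 × 10⁻³.
Δρ = 1027 × (1.475 × 10⁻³) = +1.515 kg m⁻³.
Positive Δρ: denser below, stable.

+1.515 kg m⁻³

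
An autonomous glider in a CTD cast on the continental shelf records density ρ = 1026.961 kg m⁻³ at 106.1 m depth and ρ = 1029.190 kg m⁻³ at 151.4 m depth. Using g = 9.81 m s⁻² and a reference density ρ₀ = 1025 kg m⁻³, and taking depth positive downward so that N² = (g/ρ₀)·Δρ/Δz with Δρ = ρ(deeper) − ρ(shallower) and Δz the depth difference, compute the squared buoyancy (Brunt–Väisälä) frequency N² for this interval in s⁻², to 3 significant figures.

Δρ = 1029.190 − 1026.961 = 2.229 kg m⁻³ over Δz = 151.4 − 106.1 = 45.3 m.
N² = (9.81/1025) × (2.229/45.3) = 4.7093 × 10⁻⁴ s⁻² ≈ 4.71 × 10⁻⁴ s⁻².

4.71 × 10⁻⁴ s⁻²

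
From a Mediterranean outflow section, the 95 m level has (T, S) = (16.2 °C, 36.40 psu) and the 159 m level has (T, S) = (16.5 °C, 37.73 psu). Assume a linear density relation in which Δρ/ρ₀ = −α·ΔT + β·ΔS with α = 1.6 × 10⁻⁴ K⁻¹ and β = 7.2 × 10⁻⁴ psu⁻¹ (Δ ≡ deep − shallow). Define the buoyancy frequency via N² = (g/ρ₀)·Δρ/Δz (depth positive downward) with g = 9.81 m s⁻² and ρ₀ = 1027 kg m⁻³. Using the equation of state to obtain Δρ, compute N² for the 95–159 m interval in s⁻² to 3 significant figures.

1.39 × 10⁻⁴ s⁻²

ΔT = +0.3 K, ΔS = +1.33 psu (deep − shallow).
Δρ/ρ₀ = −αΔT + βΔS = -4.80 × 10⁻⁵ + 9.576 × 10⁻⁴ = 9.096 × 10⁻⁴, so Δρ ≈ 0.9342 kg m⁻³.
N² = (g/ρ₀)·Δρ/Δz = g·(Δρ/ρ₀)/Δz = 9.81 × 9.096 × 10⁻⁴ / 64 = 1.3942 × 10⁻⁴ s⁻² ≈ 1.39 × 10⁻⁴ s⁻².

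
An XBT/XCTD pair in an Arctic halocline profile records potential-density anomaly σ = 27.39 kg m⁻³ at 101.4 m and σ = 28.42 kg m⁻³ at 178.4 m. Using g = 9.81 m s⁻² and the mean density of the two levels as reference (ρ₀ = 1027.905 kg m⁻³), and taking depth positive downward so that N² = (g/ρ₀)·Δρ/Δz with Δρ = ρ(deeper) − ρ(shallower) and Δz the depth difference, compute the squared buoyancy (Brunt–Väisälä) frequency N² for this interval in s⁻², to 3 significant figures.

1.28 × 10⁻⁴ s⁻²

Δρ = 1028.42 − 1027.39 = 1.03 kg m⁻³ over Δz = 178.4 − 101.4 = 77 m.
N² = (9.81/1027.905) × (1.03/77) = 1.2766 × 10⁻⁴ s⁻² ≈ 1.28 × 10⁻⁴ s⁻².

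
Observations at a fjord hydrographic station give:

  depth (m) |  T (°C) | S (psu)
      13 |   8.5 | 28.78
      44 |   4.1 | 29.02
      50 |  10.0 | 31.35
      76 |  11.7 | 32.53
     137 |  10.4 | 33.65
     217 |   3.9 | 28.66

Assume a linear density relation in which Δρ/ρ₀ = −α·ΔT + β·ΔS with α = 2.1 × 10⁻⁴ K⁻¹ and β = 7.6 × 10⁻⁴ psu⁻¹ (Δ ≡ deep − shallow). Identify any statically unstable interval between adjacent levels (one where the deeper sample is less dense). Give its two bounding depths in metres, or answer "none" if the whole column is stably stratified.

137–217 m

Evaluate Δρ/ρ₀ = −αΔT + βΔS across each adjacent pair:
  13–44 m: −αΔT+βΔS = −(2.1 × 10⁻⁴)(-4.4)+(7.6 × 10⁻⁴)(+0.24) = 1.1 × 10⁻³ → stable
  44–50 m: −αΔT+βΔS = −(2.1 × 10⁻⁴)(+5.9)+(7.6 × 10⁻⁴)(+2.33) = 5.3 × 10⁻⁴ → stable
  50–76 m: −αΔT+βΔS = −(2.1 × 10⁻⁴)(+1.7)+(7.6 × 10⁻⁴)(+1.18) = 5.4 × 10⁻⁴ → stable
  76–137 m: −αΔT+βΔS = −(2.1 × 10⁻⁴)(-1.3)+(7.6 × 10⁻⁴)(+1.12) = 1.1 × 10⁻³ → stable
  137–217 m: −αΔT+βΔS = −(2.1 × 10⁻⁴)(-6.5)+(7.6 × 10⁻⁴)(-4.99) = -2.4 × 10⁻³ → UNSTABLE
The 137–217 m interval has Δρ < 0: lighter water underlies denser water.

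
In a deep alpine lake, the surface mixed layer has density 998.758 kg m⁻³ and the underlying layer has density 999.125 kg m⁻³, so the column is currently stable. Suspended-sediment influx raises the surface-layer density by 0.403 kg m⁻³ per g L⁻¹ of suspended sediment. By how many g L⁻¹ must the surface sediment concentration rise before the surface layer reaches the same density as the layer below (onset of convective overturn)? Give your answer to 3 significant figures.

Density deficit of the surface layer: 999.125 − 998.758 = 0.367 kg m⁻³.
Required change = 0.367 / 0.403 = 0.911 g L⁻¹.

0.911 g L⁻¹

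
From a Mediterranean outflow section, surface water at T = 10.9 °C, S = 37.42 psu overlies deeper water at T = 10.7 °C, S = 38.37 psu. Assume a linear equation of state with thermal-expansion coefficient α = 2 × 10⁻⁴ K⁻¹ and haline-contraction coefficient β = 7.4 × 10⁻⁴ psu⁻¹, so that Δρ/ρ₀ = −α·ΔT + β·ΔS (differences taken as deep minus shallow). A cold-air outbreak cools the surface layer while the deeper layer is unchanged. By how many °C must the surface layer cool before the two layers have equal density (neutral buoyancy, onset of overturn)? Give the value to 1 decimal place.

3.7 °C

Neutral buoyancy requires Δρ = 0, i.e. −α(T_deep − T_surf′) + β(S_deep − S_surf) = 0.
T_surf′ = T_deep − (β/α)·ΔS = 10.7 − (7.4 × 10⁻⁴/2 × 10⁻⁴)·(+0.95) = 7.185 °C.
Cooling required: 10.9 − (7.185) = 3.715 °C.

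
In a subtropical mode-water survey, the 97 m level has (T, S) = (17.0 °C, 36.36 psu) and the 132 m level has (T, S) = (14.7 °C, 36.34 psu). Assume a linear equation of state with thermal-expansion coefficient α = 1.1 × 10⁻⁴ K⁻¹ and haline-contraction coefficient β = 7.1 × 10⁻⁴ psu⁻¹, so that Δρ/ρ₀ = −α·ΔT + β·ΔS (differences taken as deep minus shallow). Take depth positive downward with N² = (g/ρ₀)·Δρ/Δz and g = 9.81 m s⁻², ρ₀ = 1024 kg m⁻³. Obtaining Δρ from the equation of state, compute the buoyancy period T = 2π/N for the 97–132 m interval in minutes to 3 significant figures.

ΔT = -2.3 K, ΔS = -0.02 psu (deep − shallow).
Δρ/ρ₀ = −αΔT + βΔS = 2.53 × 10⁻⁴ − 1.42 × 10⁻⁵ = 2.388 × 10⁻⁴, so Δρ ≈ 0.2445 kg m⁻³.
N² = (g/ρ₀)·Δρ/Δz = g·(Δρ/ρ₀)/Δz = 9.81 × 2.388 × 10⁻⁴ / 35 = 6.6932 × 10⁻⁵ s⁻².
N = √(6.6932 × 10⁻⁵) = 8.1812 × 10⁻³ rad s⁻¹ → T = 2π/N = 768.00 s = 12.800 min ≈ 12.8 min.

12.8 min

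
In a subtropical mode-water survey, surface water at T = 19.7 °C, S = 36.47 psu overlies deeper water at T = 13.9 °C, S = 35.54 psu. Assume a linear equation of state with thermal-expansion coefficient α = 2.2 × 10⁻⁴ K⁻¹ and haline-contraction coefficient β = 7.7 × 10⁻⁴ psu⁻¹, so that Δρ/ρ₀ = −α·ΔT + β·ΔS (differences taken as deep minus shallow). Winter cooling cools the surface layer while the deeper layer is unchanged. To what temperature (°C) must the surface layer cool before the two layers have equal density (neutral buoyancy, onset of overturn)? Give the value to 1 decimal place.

17.2 °C

Neutral buoyancy requires Δρ = 0, i.e. −α(T_deep − T_surf′) + β(S_deep − S_surf) = 0.
T_surf′ = T_deep − (β/α)·ΔS = 13.9 − (7.7 × 10⁻⁴/2.2 × 10⁻⁴)·(-0.93) = 17.155 °C.
Cooling required: 19.7 − (17.155) = 2.545 °C.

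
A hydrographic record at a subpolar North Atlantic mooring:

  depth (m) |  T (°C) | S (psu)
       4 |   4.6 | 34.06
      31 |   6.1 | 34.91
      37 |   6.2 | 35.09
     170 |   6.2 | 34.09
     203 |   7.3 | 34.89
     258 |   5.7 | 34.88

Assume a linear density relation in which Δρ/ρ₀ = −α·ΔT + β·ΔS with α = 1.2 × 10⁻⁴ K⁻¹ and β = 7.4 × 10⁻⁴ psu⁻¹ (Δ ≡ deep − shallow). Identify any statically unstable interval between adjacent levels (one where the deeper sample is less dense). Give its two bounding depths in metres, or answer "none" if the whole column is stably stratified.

37–170 m

Evaluate Δρ/ρ₀ = −αΔT + βΔS across each adjacent pair:
  4–31 m: −αΔT+βΔS = −(1.2 × 10⁻⁴)(+1.5)+(7.4 × 10⁻⁴)(+0.85) = 4.5 × 10⁻⁴ → stable
  31–37 m: −αΔT+βΔS = −(1.2 × 10⁻⁴)(+0.1)+(7.4 × 10⁻⁴)(+0.18) = 1.2 × 10⁻⁴ → stable
  37–170 m: −αΔT+βΔS = −(1.2 × 10⁻⁴)(+0.0)+(7.4 × 10⁻⁴)(-1.00) = -7.4 × 10⁻⁴ → UNSTABLE
  170–203 m: −αΔT+βΔS = −(1.2 × 10⁻⁴)(+1.1)+(7.4 × 10⁻⁴)(+0.80) = 4.6 × 10⁻⁴ → stable
  203–258 m: −αΔT+βΔS = −(1.2 × 10⁻⁴)(-1.6)+(7.4 × 10⁻⁴)(-0.01) = 1.8 × 10⁻⁴ → stable
The 37–170 m interval has Δρ < 0: lighter water underlies denser water.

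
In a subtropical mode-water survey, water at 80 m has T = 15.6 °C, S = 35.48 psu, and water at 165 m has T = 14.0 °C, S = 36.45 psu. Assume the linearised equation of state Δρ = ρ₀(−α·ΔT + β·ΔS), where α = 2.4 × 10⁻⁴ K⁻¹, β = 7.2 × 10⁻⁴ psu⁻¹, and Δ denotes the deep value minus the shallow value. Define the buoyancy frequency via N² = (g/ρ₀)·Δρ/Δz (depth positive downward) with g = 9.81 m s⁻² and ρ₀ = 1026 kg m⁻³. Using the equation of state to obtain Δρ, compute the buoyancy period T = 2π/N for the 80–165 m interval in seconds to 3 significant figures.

ΔT = -1.6 K, ΔS = +0.97 psu (deep − shallow).
Δρ/ρ₀ = −αΔT + βΔS = 3.84 × 10⁻⁴ + 6.984 × 10⁻⁴ = 1.0824 × 10⁻³, so Δρ ≈ 1.111 kg m⁻³.
N² = (g/ρ₀)·Δρ/Δz = g·(Δρ/ρ₀)/Δz = 9.81 × 1.0824 × 10⁻³ / 85 = 1.2492 × 10⁻⁴ s⁻².
N = √(1.2492 × 10⁻⁴) = 0.011177 rad s⁻¹ → T = 2π/N = 562.15 s ≈ 562 s.

562 s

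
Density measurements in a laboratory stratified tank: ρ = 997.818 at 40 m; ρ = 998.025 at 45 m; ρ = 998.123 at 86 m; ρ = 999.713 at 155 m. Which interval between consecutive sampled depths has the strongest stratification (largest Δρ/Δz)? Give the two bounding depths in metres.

40–45 m

Compute the density gradient over each adjacent pair:
  40–45 m: Δρ/Δz = 0.207/5 = 0.041 kg m⁻⁴
  45–86 m: Δρ/Δz = 0.098/41 = 2.4 × 10⁻³ kg m⁻⁴
  86–155 m: Δρ/Δz = 1.590/69 = 0.023 kg m⁻⁴
The largest gradient is in the 40–45 m interval — the pycnocline.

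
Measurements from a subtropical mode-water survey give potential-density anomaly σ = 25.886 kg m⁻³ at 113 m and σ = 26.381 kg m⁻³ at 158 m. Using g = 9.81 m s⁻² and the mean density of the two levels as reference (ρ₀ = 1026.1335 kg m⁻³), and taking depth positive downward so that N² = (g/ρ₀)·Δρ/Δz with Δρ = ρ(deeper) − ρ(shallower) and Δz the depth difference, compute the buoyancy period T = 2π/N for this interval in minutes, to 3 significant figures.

Δρ = 1026.381 − 1025.886 = 0.495 kg m⁻³ over Δz = 158 − 113 = 45 m.
N² = (9.81/1026.1335) × (0.495/45) = 1.0516 × 10⁻⁴ s⁻².
N = √(1.0516 × 10⁻⁴) = 0.010255 rad s⁻¹, so T = 2π/N = 612.69 s = 10.212 min ≈ 10.2 min.

10.2 min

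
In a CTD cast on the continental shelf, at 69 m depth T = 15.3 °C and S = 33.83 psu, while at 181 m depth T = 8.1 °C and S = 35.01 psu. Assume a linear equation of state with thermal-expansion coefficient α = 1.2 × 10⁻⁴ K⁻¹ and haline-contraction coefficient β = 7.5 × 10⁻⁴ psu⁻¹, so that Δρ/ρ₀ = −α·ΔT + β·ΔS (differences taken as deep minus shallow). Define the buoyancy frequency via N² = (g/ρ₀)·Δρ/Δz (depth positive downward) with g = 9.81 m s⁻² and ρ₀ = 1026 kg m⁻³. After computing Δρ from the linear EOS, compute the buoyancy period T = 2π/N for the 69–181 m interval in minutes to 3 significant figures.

ΔT = -7.2 K, ΔS = +1.18 psu (deep − shallow).
Δρ/ρ₀ = −αΔT + βΔS = 8.64 × 10⁻⁴ + 8.85 × 10⁻⁴ = 1.749 × 10⁻³, so Δρ ≈ 1.794 kg m⁻³.
N² = (g/ρ₀)·Δρ/Δz = g·(Δρ/ρ₀)/Δz = 9.81 × 1.749 × 10⁻³ / 112 = 1.5319 × 10⁻⁴ s⁻².
N = √(1.5319 × 10⁻⁴) = 0.012377 rad s⁻¹ → T = 2π/N = 507.65 s = 8.4608 min ≈ 8.46 min.

8.46 min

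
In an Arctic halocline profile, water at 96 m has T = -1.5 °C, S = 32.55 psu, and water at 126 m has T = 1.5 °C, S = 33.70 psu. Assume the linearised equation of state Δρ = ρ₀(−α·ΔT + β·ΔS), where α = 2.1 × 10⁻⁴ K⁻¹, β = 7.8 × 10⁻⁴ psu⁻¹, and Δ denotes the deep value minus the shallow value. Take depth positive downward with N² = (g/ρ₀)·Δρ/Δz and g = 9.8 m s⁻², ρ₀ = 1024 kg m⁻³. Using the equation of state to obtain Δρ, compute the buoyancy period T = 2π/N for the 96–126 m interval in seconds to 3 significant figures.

673 s

ΔT = +3.0 K, ΔS = +1.15 psu (deep − shallow).
Δρ/ρ₀ = −αΔT + βΔS = -6.30 × 10⁻⁴ + 8.97 × 10⁻⁴ = 2.67 × 10⁻⁴, so Δρ ≈ 0.2734 kg m⁻³.
N² = (g/ρ₀)·Δρ/Δz = g·(Δρ/ρ₀)/Δz = 9.8 × 2.67 × 10⁻⁴ / 30 = 8.7220 × 10⁻⁵ s⁻².
N = √(8.7220 × 10⁻⁵) = 9.3392 × 10⁻³ rad s⁻¹ → T = 2π/N = 672.78 s ≈ 673 s.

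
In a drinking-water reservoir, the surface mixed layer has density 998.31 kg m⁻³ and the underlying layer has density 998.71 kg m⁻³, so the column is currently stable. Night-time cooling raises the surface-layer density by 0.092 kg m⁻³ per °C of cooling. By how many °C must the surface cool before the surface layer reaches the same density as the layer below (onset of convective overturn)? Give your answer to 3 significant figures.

Density deficit of the surface layer: 998.71 − 998.31 = 0.4 kg m⁻³.
Required change = 0.4 / 0.092 = 4.35 °C.

4.35 °C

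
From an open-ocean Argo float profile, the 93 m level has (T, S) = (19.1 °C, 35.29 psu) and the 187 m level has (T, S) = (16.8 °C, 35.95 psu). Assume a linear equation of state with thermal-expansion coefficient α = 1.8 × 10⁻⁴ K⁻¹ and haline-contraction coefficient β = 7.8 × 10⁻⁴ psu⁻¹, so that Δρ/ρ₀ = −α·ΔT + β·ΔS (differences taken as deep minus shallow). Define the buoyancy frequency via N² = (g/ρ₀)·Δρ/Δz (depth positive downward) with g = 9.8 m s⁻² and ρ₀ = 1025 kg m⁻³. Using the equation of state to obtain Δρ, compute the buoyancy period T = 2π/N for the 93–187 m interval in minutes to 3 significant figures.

10.6 min

ΔT = -2.3 K, ΔS = +0.66 psu (deep − shallow).
Δρ/ρ₀ = −αΔT + βΔS = 4.14 × 10⁻⁴ + 5.148 × 10⁻⁴ = 9.288 × 10⁻⁴, so Δρ ≈ 0.9520 kg m⁻³.
N² = (g/ρ₀)·Δρ/Δz = g·(Δρ/ρ₀)/Δz = 9.8 × 9.288 × 10⁻⁴ / 94 = 9.6832 × 10⁻⁵ s⁻².
N = √(9.6832 × 10⁻⁵) = 9.8403 × 10⁻³ rad s⁻¹ → T = 2π/N = 638.52 s = 10.642 min ≈ 10.6 min.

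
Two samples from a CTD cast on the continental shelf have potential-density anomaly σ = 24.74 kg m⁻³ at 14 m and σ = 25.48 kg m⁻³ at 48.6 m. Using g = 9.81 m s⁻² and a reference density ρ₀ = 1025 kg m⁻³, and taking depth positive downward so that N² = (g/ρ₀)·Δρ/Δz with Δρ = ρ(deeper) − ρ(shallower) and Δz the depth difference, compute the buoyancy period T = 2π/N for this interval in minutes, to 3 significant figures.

7.32 min

Δρ = 1025.48 − 1024.74 = 0.74 kg m⁻³ over Δz = 48.6 − 14 = 34.6 m.
N² = (9.81/1025) × (0.74/34.6) = 2.0469 × 10⁻⁴ s⁻².
N = √(2.0469 × 10⁻⁴) = 0.014307 rad s⁻¹, so T = 2π/N = 439.17 s = 7.3195 min ≈ 7.32 min.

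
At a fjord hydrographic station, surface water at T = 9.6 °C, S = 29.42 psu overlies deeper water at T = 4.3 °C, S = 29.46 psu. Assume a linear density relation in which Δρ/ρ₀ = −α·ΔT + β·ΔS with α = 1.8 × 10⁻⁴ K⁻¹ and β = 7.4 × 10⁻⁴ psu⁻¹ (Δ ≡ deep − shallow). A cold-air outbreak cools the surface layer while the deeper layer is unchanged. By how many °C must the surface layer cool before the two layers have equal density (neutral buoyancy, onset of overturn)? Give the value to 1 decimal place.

5.5 °C

Neutral buoyancy requires Δρ = 0, i.e. −α(T_deep − T_surf′) + β(S_deep − S_surf) = 0.
T_surf′ = T_deep − (β/α)·ΔS = 4.3 − (7.4 × 10⁻⁴/1.8 × 10⁻⁴)·(+0.04) = 4.136 °C.
Cooling required: 9.6 − (4.136) = 5.464 °C.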